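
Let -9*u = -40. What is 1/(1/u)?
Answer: 40/9 ≈ 4.4444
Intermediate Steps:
u = 40/9 (u = -⅑*(-40) = 40/9 ≈ 4.4444)
1/(1/u) = 1/(1/(40/9)) = 1/(9/40) = 40/9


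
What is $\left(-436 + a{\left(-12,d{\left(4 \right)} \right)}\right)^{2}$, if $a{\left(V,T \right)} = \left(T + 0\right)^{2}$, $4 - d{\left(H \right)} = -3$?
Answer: $149769$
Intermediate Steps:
$d{\left(H \right)} = 7$ ($d{\left(H \right)} = 4 - -3 = 4 + 3 = 7$)
$a{\left(V,T \right)} = T^{2}$
$\left(-436 + a{\left(-12,d{\left(4 \right)} \right)}\right)^{2} = \left(-436 + 7^{2}\right)^{2} = \left(-436 + 49\right)^{2} = \left(-387\right)^{2} = 149769$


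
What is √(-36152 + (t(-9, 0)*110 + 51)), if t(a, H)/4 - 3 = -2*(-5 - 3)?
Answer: I*√27741 ≈ 166.56*I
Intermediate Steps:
t(a, H) = 76 (t(a, H) = 12 + 4*(-2*(-5 - 3)) = 12 + 4*(-2*(-8)) = 12 + 4*16 = 12 + 64 = 76)
√(-36152 + (t(-9, 0)*110 + 51)) = √(-36152 + (76*110 + 51)) = √(-36152 + (8360 + 51)) = √(-36152 + 8411) = √(-27741) = I*√27741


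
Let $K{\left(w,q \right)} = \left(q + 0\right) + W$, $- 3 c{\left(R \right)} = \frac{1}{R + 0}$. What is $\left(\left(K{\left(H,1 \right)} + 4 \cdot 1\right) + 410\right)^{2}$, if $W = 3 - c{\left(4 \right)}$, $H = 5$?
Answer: $\frac{25170289}{144} \approx 1.7479 \cdot 10^{5}$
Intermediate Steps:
$c{\left(R \right)} = - \frac{1}{3 R}$ ($c{\left(R \right)} = - \frac{1}{3 \left(R + 0\right)} = - \frac{1}{3 R}$)
$W = \frac{37}{12}$ ($W = 3 - - \frac{1}{3 \cdot 4} = 3 - \left(- \frac{1}{3}\right) \frac{1}{4} = 3 - - \frac{1}{12} = 3 + \frac{1}{12} = \frac{37}{12} \approx 3.0833$)
$K{\left(w,q \right)} = \frac{37}{12} + q$ ($K{\left(w,q \right)} = \left(q + 0\right) + \frac{37}{12} = q + \frac{37}{12} = \frac{37}{12} + q$)
$\left(\left(K{\left(H,1 \right)} + 4 \cdot 1\right) + 410\right)^{2} = \left(\left(\left(\frac{37}{12} + 1\right) + 4 \cdot 1\right) + 410\right)^{2} = \left(\left(\frac{49}{12} + 4\right) + 410\right)^{2} = \left(\frac{97}{12} + 410\right)^{2} = \left(\frac{5017}{12}\right)^{2} = \frac{25170289}{144}$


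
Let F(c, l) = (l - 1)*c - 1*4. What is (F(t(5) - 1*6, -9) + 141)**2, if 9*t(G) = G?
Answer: 2968729/81 ≈ 36651.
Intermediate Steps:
t(G) = G/9
F(c, l) = -4 + c*(-1 + l) (F(c, l) = (-1 + l)*c - 4 = c*(-1 + l) - 4 = -4 + c*(-1 + l))
(F(t(5) - 1*6, -9) + 141)**2 = ((-4 - ((1/9)*5 - 1*6) + ((1/9)*5 - 1*6)*(-9)) + 141)**2 = ((-4 - (5/9 - 6) + (5/9 - 6)*(-9)) + 141)**2 = ((-4 - 1*(-49/9) - 49/9*(-9)) + 141)**2 = ((-4 + 49/9 + 49) + 141)**2 = (454/9 + 141)**2 = (1723/9)**2 = 2968729/81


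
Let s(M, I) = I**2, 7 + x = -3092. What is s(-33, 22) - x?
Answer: 3583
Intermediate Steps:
x = -3099 (x = -7 - 3092 = -3099)
s(-33, 22) - x = 22**2 - 1*(-3099) = 484 + 3099 = 3583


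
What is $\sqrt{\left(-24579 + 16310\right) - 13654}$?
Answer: $i \sqrt{21923} \approx 148.06 i$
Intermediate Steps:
$\sqrt{\left(-24579 + 16310\right) - 13654} = \sqrt{-8269 - 13654} = \sqrt{-21923} = i \sqrt{21923}$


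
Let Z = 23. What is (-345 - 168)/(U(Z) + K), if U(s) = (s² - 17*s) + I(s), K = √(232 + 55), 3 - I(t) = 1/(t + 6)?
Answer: -8688168/2352911 + 431433*√287/16470377 ≈ -3.2488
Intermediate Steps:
I(t) = 3 - 1/(6 + t) (I(t) = 3 - 1/(t + 6) = 3 - 1/(6 + t))
K = √287 ≈ 16.941
U(s) = s² - 17*s + (17 + 3*s)/(6 + s) (U(s) = (s² - 17*s) + (17 + 3*s)/(6 + s) = s² - 17*s + (17 + 3*s)/(6 + s))
(-345 - 168)/(U(Z) + K) = (-345 - 168)/((17 + 3*23 + 23*(-17 + 23)*(6 + 23))/(6 + 23) + √287) = -513/((17 + 69 + 23*6*29)/29 + √287) = -513/((17 + 69 + 4002)/29 + √287) = -513/((1/29)*4088 + √287) = -513/(4088/29 + √287)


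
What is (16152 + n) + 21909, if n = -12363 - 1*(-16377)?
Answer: 42075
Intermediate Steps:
n = 4014 (n = -12363 + 16377 = 4014)
(16152 + n) + 21909 = (16152 + 4014) + 21909 = 20166 + 21909 = 42075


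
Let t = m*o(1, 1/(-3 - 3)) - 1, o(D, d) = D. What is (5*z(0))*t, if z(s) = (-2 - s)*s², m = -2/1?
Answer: 0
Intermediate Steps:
m = -2 (m = -2*1 = -2)
z(s) = s²*(-2 - s)
t = -3 (t = -2*1 - 1 = -2 - 1 = -3)
(5*z(0))*t = (5*(0²*(-2 - 1*0)))*(-3) = (5*(0*(-2 + 0)))*(-3) = (5*(0*(-2)))*(-3) = (5*0)*(-3) = 0*(-3) = 0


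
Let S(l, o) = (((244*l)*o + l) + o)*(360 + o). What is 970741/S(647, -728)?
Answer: 970741/42293498480 ≈ 2.2952e-5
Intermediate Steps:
S(l, o) = (360 + o)*(l + o + 244*l*o) (S(l, o) = ((244*l*o + l) + o)*(360 + o) = ((l + 244*l*o) + o)*(360 + o) = (l + o + 244*l*o)*(360 + o) = (360 + o)*(l + o + 244*l*o))
970741/S(647, -728) = 970741/((-728)² + 360*647 + 360*(-728) + 244*647*(-728)² + 87841*647*(-728)) = 970741/(529984 + 232920 - 262080 + 244*647*529984 - 41374516456) = 970741/(529984 + 232920 - 262080 + 83667514112 - 41374516456) = 970741/42293498480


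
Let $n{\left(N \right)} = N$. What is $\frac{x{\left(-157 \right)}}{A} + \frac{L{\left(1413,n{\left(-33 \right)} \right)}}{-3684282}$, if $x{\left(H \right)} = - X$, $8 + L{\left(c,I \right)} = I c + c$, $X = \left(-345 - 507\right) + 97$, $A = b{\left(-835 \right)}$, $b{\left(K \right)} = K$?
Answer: $- \frac{274387087}{307637547} \approx -0.89192$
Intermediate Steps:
$A = -835$
$X = -755$ ($X = -852 + 97 = -755$)
$L{\left(c,I \right)} = -8 + c + I c$ ($L{\left(c,I \right)} = -8 + \left(I c + c\right) = -8 + \left(c + I c\right) = -8 + c + I c$)
$x{\left(H \right)} = 755$ ($x{\left(H \right)} = \left(-1\right) \left(-755\right) = 755$)
$\frac{x{\left(-157 \right)}}{A} + \frac{L{\left(1413,n{\left(-33 \right)} \right)}}{-3684282} = \frac{755}{-835} + \frac{-8 + 1413 - 46629}{-3684282} = 755 \left(- \frac{1}{835}\right) + \left(-8 + 1413 - 46629\right) \left(- \frac{1}{3684282}\right) = - \frac{151}{167} - - \frac{22612}{1842141} = - \frac{151}{167} + \frac{22612}{1842141} = - \frac{274387087}{307637547}$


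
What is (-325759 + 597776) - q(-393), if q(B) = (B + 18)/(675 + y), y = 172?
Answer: 230398774/847 ≈ 2.7202e+5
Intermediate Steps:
q(B) = 18/847 + B/847 (q(B) = (B + 18)/(675 + 172) = (18 + B)/847 = (18 + B)*(1/847) = 18/847 + B/847)
(-325759 + 597776) - q(-393) = (-325759 + 597776) - (18/847 + (1/847)*(-393)) = 272017 - (18/847 - 393/847) = 272017 - 1*(-375/847) = 272017 + 375/847 = 230398774/847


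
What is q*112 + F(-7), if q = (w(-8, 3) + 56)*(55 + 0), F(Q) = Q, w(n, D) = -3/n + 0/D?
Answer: 347263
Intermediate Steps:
w(n, D) = -3/n (w(n, D) = -3/n + 0 = -3/n)
q = 24805/8 (q = (-3/(-8) + 56)*(55 + 0) = (-3*(-⅛) + 56)*55 = (3/8 + 56)*55 = (451/8)*55 = 24805/8 ≈ 3100.6)
q*112 + F(-7) = (24805/8)*112 - 7 = 347270 - 7 = 347263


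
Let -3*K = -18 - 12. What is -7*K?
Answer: -70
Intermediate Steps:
K = 10 (K = -(-18 - 12)/3 = -1/3*(-30) = 10)
-7*K = -7*10 = -70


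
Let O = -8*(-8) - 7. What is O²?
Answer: 3249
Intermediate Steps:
O = 57 (O = 64 - 7 = 57)
O² = 57² = 3249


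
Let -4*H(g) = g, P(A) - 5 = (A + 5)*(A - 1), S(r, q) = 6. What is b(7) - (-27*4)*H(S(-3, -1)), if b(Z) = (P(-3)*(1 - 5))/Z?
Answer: -1122/7 ≈ -160.29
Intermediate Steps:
P(A) = 5 + (-1 + A)*(5 + A) (P(A) = 5 + (A + 5)*(A - 1) = 5 + (5 + A)*(-1 + A) = 5 + (-1 + A)*(5 + A))
H(g) = -g/4
b(Z) = 12/Z (b(Z) = ((-3*(4 - 3))*(1 - 5))/Z = (-3*1*(-4))/Z = (-3*(-4))/Z = 12/Z)
b(7) - (-27*4)*H(S(-3, -1)) = 12/7 - (-27*4)*(-1/4*6) = 12*(1/7) - (-108)*(-3)/2 = 12/7 - 1*162 = 12/7 - 162 = -1122/7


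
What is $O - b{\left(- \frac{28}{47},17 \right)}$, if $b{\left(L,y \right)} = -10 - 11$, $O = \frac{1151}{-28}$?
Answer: $- \frac{563}{28} \approx -20.107$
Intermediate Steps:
$O = - \frac{1151}{28}$ ($O = 1151 \left(- \frac{1}{28}\right) = - \frac{1151}{28} \approx -41.107$)
$b{\left(L,y \right)} = -21$ ($b{\left(L,y \right)} = -10 - 11 = -21$)
$O - b{\left(- \frac{28}{47},17 \right)} = - \frac{1151}{28} - -21 = - \frac{1151}{28} + 21 = - \frac{563}{28}$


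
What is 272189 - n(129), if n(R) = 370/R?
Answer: 35112011/129 ≈ 2.7219e+5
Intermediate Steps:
272189 - n(129) = 272189 - 370/129 = 35112011/129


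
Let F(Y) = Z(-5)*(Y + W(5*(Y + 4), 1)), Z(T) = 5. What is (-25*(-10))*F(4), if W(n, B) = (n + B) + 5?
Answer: 62500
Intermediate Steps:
W(n, B) = 5 + B + n (W(n, B) = (B + n) + 5 = 5 + B + n)
F(Y) = 130 + 30*Y (F(Y) = 5*(Y + (5 + 1 + 5*(Y + 4))) = 5*(Y + (5 + 1 + 5*(4 + Y))) = 5*(Y + (5 + 1 + (20 + 5*Y))) = 5*(Y + (26 + 5*Y)) = 5*(26 + 6*Y) = 130 + 30*Y)
(-25*(-10))*F(4) = (-25*(-10))*(130 + 30*4) = 250*(130 + 120) = 250*250 = 62500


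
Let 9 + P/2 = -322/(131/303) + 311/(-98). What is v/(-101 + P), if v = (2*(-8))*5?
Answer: 51352/1036607 ≈ 0.049539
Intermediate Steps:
v = -80 (v = -16*5 = -80)
P = -9717751/6419 (P = -18 + 2*(-322/(131/303) + 311/(-98)) = -18 + 2*(-322/(131*(1/303)) + 311*(-1/98)) = -18 + 2*(-322/131/303 - 311/98) = -18 + 2*(-322*303/131 - 311/98) = -18 + 2*(-97566/131 - 311/98) = -18 + 2*(-9602209/12838) = -18 - 9602209/6419 = -9717751/6419 ≈ -1513.9)
v/(-101 + P) = -80/(-101 - 9717751/6419) = -80/(-10366070/6419) = -6419/10366070*(-80) = 51352/1036607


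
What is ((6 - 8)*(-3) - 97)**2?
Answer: 8281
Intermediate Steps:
((6 - 8)*(-3) - 97)**2 = (-2*(-3) - 97)**2 = (6 - 97)**2 = (-91)**2 = 8281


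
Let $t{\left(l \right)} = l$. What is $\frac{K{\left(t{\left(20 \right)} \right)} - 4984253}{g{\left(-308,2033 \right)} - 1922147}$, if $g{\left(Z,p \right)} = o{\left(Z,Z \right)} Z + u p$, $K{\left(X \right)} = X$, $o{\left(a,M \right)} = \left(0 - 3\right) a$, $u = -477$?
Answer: $\frac{4984233}{3176480} \approx 1.5691$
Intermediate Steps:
$o{\left(a,M \right)} = - 3 a$
$g{\left(Z,p \right)} = - 477 p - 3 Z^{2}$ ($g{\left(Z,p \right)} = - 3 Z Z - 477 p = - 3 Z^{2} - 477 p = - 477 p - 3 Z^{2}$)
$\frac{K{\left(t{\left(20 \right)} \right)} - 4984253}{g{\left(-308,2033 \right)} - 1922147} = \frac{20 - 4984253}{\left(\left(-477\right) 2033 - 3 \left(-308\right)^{2}\right) - 1922147} = - \frac{4984233}{\left(-969741 - 284592\right) - 1922147} = - \frac{4984233}{-1254333 - 1922147} = - \frac{4984233}{-3176480} = \left(-4984233\right) \left(- \frac{1}{3176480}\right) = \frac{4984233}{3176480}$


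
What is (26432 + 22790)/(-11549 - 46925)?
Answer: -24611/29237 ≈ -0.84178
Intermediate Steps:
(26432 + 22790)/(-11549 - 46925) = 49222/(-58474) = 49222*(-1/58474) = -24611/29237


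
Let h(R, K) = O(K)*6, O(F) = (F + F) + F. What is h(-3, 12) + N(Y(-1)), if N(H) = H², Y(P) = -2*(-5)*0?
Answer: 216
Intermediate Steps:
Y(P) = 0 (Y(P) = 10*0 = 0)
O(F) = 3*F (O(F) = 2*F + F = 3*F)
h(R, K) = 18*K (h(R, K) = (3*K)*6 = 18*K)
h(-3, 12) + N(Y(-1)) = 18*12 + 0² = 216 + 0 = 216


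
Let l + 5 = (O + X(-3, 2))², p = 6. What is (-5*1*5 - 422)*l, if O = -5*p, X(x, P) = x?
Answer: -484548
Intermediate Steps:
O = -30 (O = -5*6 = -30)
l = 1084 (l = -5 + (-30 - 3)² = -5 + (-33)² = -5 + 1089 = 1084)
(-5*1*5 - 422)*l = (-5*1*5 - 422)*1084 = (-5*5 - 422)*1084 = (-25 - 422)*1084 = -447*1084 = -484548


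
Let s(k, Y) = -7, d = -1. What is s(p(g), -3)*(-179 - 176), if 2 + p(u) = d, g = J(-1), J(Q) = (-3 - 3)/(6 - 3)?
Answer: 2485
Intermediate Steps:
J(Q) = -2 (J(Q) = -6/3 = -6*⅓ = -2)
g = -2
p(u) = -3 (p(u) = -2 - 1 = -3)
s(p(g), -3)*(-179 - 176) = -7*(-179 - 176) = -7*(-355) = 2485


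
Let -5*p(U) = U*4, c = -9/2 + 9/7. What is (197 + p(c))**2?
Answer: 1951609/49 ≈ 39829.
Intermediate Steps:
c = -45/14 (c = -9*1/2 + 9*(1/7) = -9/2 + 9/7 = -45/14 ≈ -3.2143)
p(U) = -4*U/5 (p(U) = -U*4/5 = -4*U/5)
(197 + p(c))**2 = (197 - 4/5*(-45/14))**2 = (197 + 18/7)**2 = (1397/7)**2 = 1951609/49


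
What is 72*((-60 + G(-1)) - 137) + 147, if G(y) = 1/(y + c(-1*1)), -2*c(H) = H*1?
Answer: -14181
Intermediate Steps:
c(H) = -H/2
G(y) = 1/(½ + y) (G(y) = 1/(y - (-1)/2) = 1/(y - ½*(-1)) = 1/(y + ½) = 1/(½ + y))
72*((-60 + G(-1)) - 137) + 147 = 72*((-60 + 2/(1 + 2*(-1))) - 137) + 147 = 72*((-60 + 2/(1 - 2)) - 137) + 147 = 72*((-60 + 2/(-1)) - 137) + 147 = 72*((-60 + 2*(-1)) - 137) + 147 = 72*((-60 - 2) - 137) + 147 = 72*(-62 - 137) + 147 = 72*(-199) + 147 = -14328 + 147 = -14181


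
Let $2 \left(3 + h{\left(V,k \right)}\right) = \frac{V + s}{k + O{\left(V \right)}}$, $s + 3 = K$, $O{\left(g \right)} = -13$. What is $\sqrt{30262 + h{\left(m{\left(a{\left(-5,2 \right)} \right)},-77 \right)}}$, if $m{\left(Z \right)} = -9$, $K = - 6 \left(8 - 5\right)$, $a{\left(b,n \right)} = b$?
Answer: $\frac{\sqrt{1089330}}{6} \approx 173.95$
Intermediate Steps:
$K = -18$ ($K = \left(-6\right) 3 = -18$)
$s = -21$ ($s = -3 - 18 = -21$)
$h{\left(V,k \right)} = -3 + \frac{-21 + V}{2 \left(-13 + k\right)}$ ($h{\left(V,k \right)} = -3 + \frac{\left(V - 21\right) \frac{1}{k - 13}}{2} = -3 + \frac{\left(-21 + V\right) \frac{1}{-13 + k}}{2} = -3 + \frac{\frac{1}{-13 + k} \left(-21 + V\right)}{2} = -3 + \frac{-21 + V}{2 \left(-13 + k\right)}$)
$\sqrt{30262 + h{\left(m{\left(a{\left(-5,2 \right)} \right)},-77 \right)}} = \sqrt{30262 + \frac{57 - 9 - -462}{2 \left(-13 - 77\right)}} = \sqrt{30262 + \frac{57 - 9 + 462}{2 \left(-90\right)}} = \sqrt{30262 + \frac{1}{2} \left(- \frac{1}{90}\right) 510} = \sqrt{30262 - \frac{17}{6}} = \sqrt{\frac{181555}{6}} = \frac{\sqrt{1089330}}{6}$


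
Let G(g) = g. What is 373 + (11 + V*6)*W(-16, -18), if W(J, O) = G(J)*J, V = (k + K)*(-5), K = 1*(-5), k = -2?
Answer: 56949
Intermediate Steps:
K = -5
V = 35 (V = (-2 - 5)*(-5) = -7*(-5) = 35)
W(J, O) = J² (W(J, O) = J*J = J²)
373 + (11 + V*6)*W(-16, -18) = 373 + (11 + 35*6)*(-16)² = 373 + (11 + 210)*256 = 373 + 221*256 = 373 + 56576 = 56949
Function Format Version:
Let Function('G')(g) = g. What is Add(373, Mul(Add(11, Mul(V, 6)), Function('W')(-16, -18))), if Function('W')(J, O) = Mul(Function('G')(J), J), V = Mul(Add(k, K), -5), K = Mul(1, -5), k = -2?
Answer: 56949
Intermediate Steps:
K = -5
V = 35 (V = Mul(Add(-2, -5), -5) = Mul(-7, -5) = 35)
Function('W')(J, O) = Pow(J, 2) (Function('W')(J, O) = Mul(J, J) = Pow(J, 2))
Add(373, Mul(Add(11, Mul(V, 6)), Function('W')(-16, -18))) = Add(373, Mul(Add(11, Mul(35, 6)), Pow(-16, 2))) = Add(373, Mul(Add(11, 210), 256)) = Add(373, Mul(221, 256)) = Add(373, 56576) = 56949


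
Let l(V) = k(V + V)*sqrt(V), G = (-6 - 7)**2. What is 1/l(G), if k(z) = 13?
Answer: 1/169 ≈ 0.0059172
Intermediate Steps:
G = 169 (G = (-13)**2 = 169)
l(V) = 13*sqrt(V)
1/l(G) = 1/(13*sqrt(169)) = 1/(13*13) = 1/169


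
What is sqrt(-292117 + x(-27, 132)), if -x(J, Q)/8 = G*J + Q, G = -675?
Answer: I*sqrt(438973) ≈ 662.55*I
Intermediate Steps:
x(J, Q) = -8*Q + 5400*J (x(J, Q) = -8*(-675*J + Q) = -8*(Q - 675*J) = -8*Q + 5400*J)
sqrt(-292117 + x(-27, 132)) = sqrt(-292117 + (-8*132 + 5400*(-27))) = sqrt(-292117 + (-1056 - 145800)) = sqrt(-292117 - 146856) = sqrt(-438973) = I*sqrt(438973)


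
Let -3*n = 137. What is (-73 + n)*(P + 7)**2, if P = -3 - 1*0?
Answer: -5696/3 ≈ -1898.7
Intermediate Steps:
P = -3 (P = -3 + 0 = -3)
n = -137/3 (n = -1/3*137 = -137/3 ≈ -45.667)
(-73 + n)*(P + 7)**2 = (-73 - 137/3)*(-3 + 7)**2 = -356/3*4**2 = -356/3*16 = -5696/3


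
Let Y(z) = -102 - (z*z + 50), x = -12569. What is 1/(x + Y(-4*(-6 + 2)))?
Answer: -1/12977 ≈ -7.7059e-5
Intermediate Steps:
Y(z) = -152 - z² (Y(z) = -102 - (z² + 50) = -102 - (50 + z²) = -102 + (-50 - z²) = -152 - z²)
1/(x + Y(-4*(-6 + 2))) = 1/(-12569 + (-152 - (-4*(-6 + 2))²)) = 1/(-12569 + (-152 - (-4*(-4))²)) = 1/(-12569 + (-152 - 1*16²)) = 1/(-12569 + (-152 - 1*256)) = 1/(-12569 + (-152 - 256)) = 1/(-12569 - 408) = 1/(-12977) = -1/12977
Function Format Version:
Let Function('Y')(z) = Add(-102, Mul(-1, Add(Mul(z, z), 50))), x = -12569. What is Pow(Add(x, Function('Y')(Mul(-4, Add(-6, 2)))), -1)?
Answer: Rational(-1, 12977) ≈ -7.7059e-5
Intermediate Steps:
Function('Y')(z) = Add(-152, Mul(-1, Pow(z, 2))) (Function('Y')(z) = Add(-102, Mul(-1, Add(Pow(z, 2), 50))) = Add(-102, Mul(-1, Add(50, Pow(z, 2)))) = Add(-102, Add(-50, Mul(-1, Pow(z, 2)))) = Add(-152, Mul(-1, Pow(z, 2))))
Pow(Add(x, Function('Y')(Mul(-4, Add(-6, 2)))), -1) = Pow(Add(-12569, Add(-152, Mul(-1, Pow(Mul(-4, Add(-6, 2)), 2)))), -1) = Pow(Add(-12569, Add(-152, Mul(-1, Pow(Mul(-4, -4), 2)))), -1) = Pow(Add(-12569, Add(-152, Mul(-1, Pow(16, 2)))), -1) = Pow(Add(-12569, Add(-152, Mul(-1, 256))), -1) = Pow(Add(-12569, Add(-152, -256)), -1) = Pow(Add(-12569, -408), -1) = Pow(-12977, -1) = Rational(-1, 12977)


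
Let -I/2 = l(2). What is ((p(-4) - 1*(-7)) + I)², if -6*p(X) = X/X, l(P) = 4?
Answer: 49/36 ≈ 1.3611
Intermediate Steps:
p(X) = -⅙ (p(X) = -X/(6*X) = -⅙*1 = -⅙)
I = -8 (I = -2*4 = -8)
((p(-4) - 1*(-7)) + I)² = ((-⅙ - 1*(-7)) - 8)² = ((-⅙ + 7) - 8)² = (41/6 - 8)² = (-7/6)² = 49/36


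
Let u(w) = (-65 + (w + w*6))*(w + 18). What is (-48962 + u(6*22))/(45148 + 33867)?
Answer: 79888/79015 ≈ 1.0110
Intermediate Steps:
u(w) = (-65 + 7*w)*(18 + w) (u(w) = (-65 + (w + 6*w))*(18 + w) = (-65 + 7*w)*(18 + w))
(-48962 + u(6*22))/(45148 + 33867) = (-48962 + (-1170 + 7*(6*22)**2 + 61*(6*22)))/(45148 + 33867) = (-48962 + (-1170 + 7*132**2 + 61*132))/79015 = (-48962 + (-1170 + 7*17424 + 8052))*(1/79015) = (-48962 + (-1170 + 121968 + 8052))*(1/79015) = (-48962 + 128850)*(1/79015) = 79888*(1/79015) = 79888/79015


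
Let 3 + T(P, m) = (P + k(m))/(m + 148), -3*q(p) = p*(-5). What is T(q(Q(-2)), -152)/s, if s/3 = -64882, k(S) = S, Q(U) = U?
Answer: -215/1167876 ≈ -0.00018409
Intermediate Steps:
q(p) = 5*p/3 (q(p) = -p*(-5)/3 = -(-5)*p/3 = 5*p/3)
s = -194646 (s = 3*(-64882) = -194646)
T(P, m) = -3 + (P + m)/(148 + m) (T(P, m) = -3 + (P + m)/(m + 148) = -3 + (P + m)/(148 + m))
T(q(Q(-2)), -152)/s = ((-444 + (5/3)*(-2) - 2*(-152))/(148 - 152))/(-194646) = ((-444 - 10/3 + 304)/(-4))*(-1/194646) = -¼*(-430/3)*(-1/194646) = (215/6)*(-1/194646) = -215/1167876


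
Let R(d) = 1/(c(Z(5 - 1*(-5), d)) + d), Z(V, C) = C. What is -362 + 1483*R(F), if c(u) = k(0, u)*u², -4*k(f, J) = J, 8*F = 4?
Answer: 42026/15 ≈ 2801.7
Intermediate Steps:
F = ½ (F = (⅛)*4 = ½ ≈ 0.50000)
k(f, J) = -J/4
c(u) = -u³/4 (c(u) = (-u/4)*u² = -u³/4)
R(d) = 1/(d - d³/4) (R(d) = 1/(-d³/4 + d) = 1/(d - d³/4))
-362 + 1483*R(F) = -362 + 1483*(4/((½)*(4 - (½)²))) = -362 + 1483*(4*2/(4 - 1*¼)) = -362 + 1483*(4*2/(4 - ¼)) = -362 + 1483*(4*2/(15/4)) = -362 + 1483*(4*2*(4/15)) = -362 + 1483*(32/15) = -362 + 47456/15 = 42026/15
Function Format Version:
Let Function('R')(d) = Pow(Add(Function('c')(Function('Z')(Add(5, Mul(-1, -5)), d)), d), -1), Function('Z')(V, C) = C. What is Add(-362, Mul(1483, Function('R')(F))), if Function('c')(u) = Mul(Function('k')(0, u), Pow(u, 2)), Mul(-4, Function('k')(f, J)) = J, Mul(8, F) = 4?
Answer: Rational(42026, 15) ≈ 2801.7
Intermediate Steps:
F = Rational(1, 2) (F = Mul(Rational(1, 8), 4) = Rational(1, 2) ≈ 0.50000)
Function('k')(f, J) = Mul(Rational(-1, 4), J)
Function('c')(u) = Mul(Rational(-1, 4), Pow(u, 3)) (Function('c')(u) = Mul(Mul(Rational(-1, 4), u), Pow(u, 2)) = Mul(Rational(-1, 4), Pow(u, 3)))
Function('R')(d) = Pow(Add(d, Mul(Rational(-1, 4), Pow(d, 3))), -1) (Function('R')(d) = Pow(Add(Mul(Rational(-1, 4), Pow(d, 3)), d), -1) = Pow(Add(d, Mul(Rational(-1, 4), Pow(d, 3))), -1))
Add(-362, Mul(1483, Function('R')(F))) = Add(-362, Mul(1483, Mul(4, Pow(Rational(1, 2), -1), Pow(Add(4, Mul(-1, Pow(Rational(1, 2), 2))), -1)))) = Add(-362, Mul(1483, Mul(4, 2, Pow(Add(4, Mul(-1, Rational(1, 4))), -1)))) = Add(-362, Mul(1483, Mul(4, 2, Pow(Add(4, Rational(-1, 4)), -1)))) = Add(-362, Mul(1483, Mul(4, 2, Pow(Rational(15, 4), -1)))) = Add(-362, Mul(1483, Mul(4, 2, Rational(4, 15)))) = Add(-362, Mul(1483, Rational(32, 15))) = Add(-362, Rational(47456, 15)) = Rational(42026, 15)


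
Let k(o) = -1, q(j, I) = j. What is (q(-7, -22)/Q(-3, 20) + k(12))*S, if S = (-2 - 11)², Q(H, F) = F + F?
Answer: -7943/40 ≈ -198.57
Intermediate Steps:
Q(H, F) = 2*F
S = 169 (S = (-13)² = 169)
(q(-7, -22)/Q(-3, 20) + k(12))*S = (-7/(2*20) - 1)*169 = (-7/40 - 1)*169 = -47/40*169 = -7943/40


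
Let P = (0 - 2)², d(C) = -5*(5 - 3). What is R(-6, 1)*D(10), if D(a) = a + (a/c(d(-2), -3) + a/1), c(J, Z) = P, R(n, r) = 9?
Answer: 405/2 ≈ 202.50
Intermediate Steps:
d(C) = -10 (d(C) = -5*2 = -10)
P = 4 (P = (-2)² = 4)
c(J, Z) = 4
D(a) = 9*a/4 (D(a) = a + (a/4 + a/1) = a + (a*(¼) + a*1) = a + (a/4 + a) = a + 5*a/4 = 9*a/4)
R(-6, 1)*D(10) = 9*((9/4)*10) = 9*(45/2) = 405/2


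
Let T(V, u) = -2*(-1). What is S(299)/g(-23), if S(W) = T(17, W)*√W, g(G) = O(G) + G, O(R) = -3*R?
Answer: √299/23 ≈ 0.75181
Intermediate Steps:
T(V, u) = 2
g(G) = -2*G (g(G) = -3*G + G = -2*G)
S(W) = 2*√W
S(299)/g(-23) = (2*√299)/((-2*(-23))) = (2*√299)/46 = (2*√299)*(1/46) = √299/23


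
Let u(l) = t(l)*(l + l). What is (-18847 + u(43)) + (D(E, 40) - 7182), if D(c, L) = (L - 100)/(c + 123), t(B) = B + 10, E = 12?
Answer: -193243/9 ≈ -21471.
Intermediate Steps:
t(B) = 10 + B
D(c, L) = (-100 + L)/(123 + c)
u(l) = 2*l*(10 + l) (u(l) = (10 + l)*(l + l) = (10 + l)*(2*l) = 2*l*(10 + l))
(-18847 + u(43)) + (D(E, 40) - 7182) = (-18847 + 2*43*(10 + 43)) + ((-100 + 40)/(123 + 12) - 7182) = (-18847 + 2*43*53) + (-60/135 - 7182) = (-18847 + 4558) + ((1/135)*(-60) - 7182) = -14289 + (-4/9 - 7182) = -14289 - 64642/9 = -193243/9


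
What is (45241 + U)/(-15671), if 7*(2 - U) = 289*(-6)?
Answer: -318435/109697 ≈ -2.9029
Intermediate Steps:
U = 1748/7 (U = 2 - 289*(-6)/7 = 2 - ⅐*(-1734) = 2 + 1734/7 = 1748/7 ≈ 249.71)
(45241 + U)/(-15671) = (45241 + 1748/7)/(-15671) = (318435/7)*(-1/15671) = -318435/109697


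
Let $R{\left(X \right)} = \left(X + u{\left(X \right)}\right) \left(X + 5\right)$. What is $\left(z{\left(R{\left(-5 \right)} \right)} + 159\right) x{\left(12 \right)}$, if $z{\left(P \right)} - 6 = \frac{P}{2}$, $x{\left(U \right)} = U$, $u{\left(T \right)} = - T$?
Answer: $1980$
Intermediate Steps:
$R{\left(X \right)} = 0$ ($R{\left(X \right)} = \left(X - X\right) \left(X + 5\right) = 0 \left(5 + X\right) = 0$)
$z{\left(P \right)} = 6 + \frac{P}{2}$
$\left(z{\left(R{\left(-5 \right)} \right)} + 159\right) x{\left(12 \right)} = \left(\left(6 + \frac{1}{2} \cdot 0\right) + 159\right) 12 = \left(\left(6 + 0\right) + 159\right) 12 = \left(6 + 159\right) 12 = 165 \cdot 12 = 1980$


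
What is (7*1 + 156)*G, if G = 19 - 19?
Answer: 0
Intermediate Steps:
G = 0
(7*1 + 156)*G = (7*1 + 156)*0 = (7 + 156)*0 = 163*0 = 0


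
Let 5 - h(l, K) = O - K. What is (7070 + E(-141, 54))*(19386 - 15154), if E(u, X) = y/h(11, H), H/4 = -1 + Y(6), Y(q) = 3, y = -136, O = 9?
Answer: 29776352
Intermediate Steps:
H = 8 (H = 4*(-1 + 3) = 4*2 = 8)
h(l, K) = -4 + K (h(l, K) = 5 - (9 - K) = 5 + (-9 + K) = -4 + K)
E(u, X) = -34 (E(u, X) = -136/(-4 + 8) = -136/4 = -136*¼ = -34)
(7070 + E(-141, 54))*(19386 - 15154) = (7070 - 34)*(19386 - 15154) = 7036*4232 = 29776352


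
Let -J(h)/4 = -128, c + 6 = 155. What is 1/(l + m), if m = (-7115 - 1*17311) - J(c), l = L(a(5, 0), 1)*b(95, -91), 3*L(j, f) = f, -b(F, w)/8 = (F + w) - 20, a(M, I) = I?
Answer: -3/74686 ≈ -4.0168e-5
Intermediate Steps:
c = 149 (c = -6 + 155 = 149)
b(F, w) = 160 - 8*F - 8*w (b(F, w) = -8*((F + w) - 20) = -8*(-20 + F + w) = 160 - 8*F - 8*w)
L(j, f) = f/3
J(h) = 512 (J(h) = -4*(-128) = 512)
l = 128/3 (l = ((1/3)*1)*(160 - 8*95 - 8*(-91)) = (160 - 760 + 728)/3 = (1/3)*128 = 128/3 ≈ 42.667)
m = -24938 (m = (-7115 - 1*17311) - 1*512 = (-7115 - 17311) - 512 = -24426 - 512 = -24938)
1/(l + m) = 1/(128/3 - 24938) = 1/(-74686/3) = -3/74686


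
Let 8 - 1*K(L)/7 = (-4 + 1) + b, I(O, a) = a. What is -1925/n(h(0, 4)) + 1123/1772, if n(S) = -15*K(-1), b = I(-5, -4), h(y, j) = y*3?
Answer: 29599/15948 ≈ 1.8560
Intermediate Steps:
h(y, j) = 3*y
b = -4
K(L) = 105 (K(L) = 56 - 7*((-4 + 1) - 4) = 56 - 7*(-3 - 4) = 56 - 7*(-7) = 56 + 49 = 105)
n(S) = -1575 (n(S) = -15*105 = -1575)
-1925/n(h(0, 4)) + 1123/1772 = -1925/(-1575) + 1123/1772 = -1925*(-1/1575) + 1123*(1/1772) = 11/9 + 1123/1772 = 29599/15948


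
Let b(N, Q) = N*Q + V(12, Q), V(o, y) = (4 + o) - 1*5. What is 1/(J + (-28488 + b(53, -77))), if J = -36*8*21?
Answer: -1/38606 ≈ -2.5903e-5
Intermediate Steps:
V(o, y) = -1 + o (V(o, y) = (4 + o) - 5 = -1 + o)
b(N, Q) = 11 + N*Q (b(N, Q) = N*Q + (-1 + 12) = N*Q + 11 = 11 + N*Q)
J = -6048 (J = -288*21 = -6048)
1/(J + (-28488 + b(53, -77))) = 1/(-6048 + (-28488 + (11 + 53*(-77)))) = 1/(-6048 + (-28488 + (11 - 4081))) = 1/(-6048 + (-28488 - 4070)) = 1/(-6048 - 32558) = 1/(-38606) = -1/38606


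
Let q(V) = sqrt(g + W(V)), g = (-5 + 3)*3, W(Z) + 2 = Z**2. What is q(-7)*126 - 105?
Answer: -105 + 126*sqrt(41) ≈ 701.79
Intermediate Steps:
W(Z) = -2 + Z**2
g = -6 (g = -2*3 = -6)
q(V) = sqrt(-8 + V**2) (q(V) = sqrt(-6 + (-2 + V**2)) = sqrt(-8 + V**2))
q(-7)*126 - 105 = sqrt(-8 + (-7)**2)*126 - 105 = sqrt(-8 + 49)*126 - 105 = sqrt(41)*126 - 105 = 126*sqrt(41) - 105 = -105 + 126*sqrt(41)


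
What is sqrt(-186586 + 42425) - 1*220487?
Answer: -220487 + I*sqrt(144161) ≈ -2.2049e+5 + 379.69*I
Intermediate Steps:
sqrt(-186586 + 42425) - 1*220487 = sqrt(-144161) - 220487 = I*sqrt(144161) - 220487 = -220487 + I*sqrt(144161)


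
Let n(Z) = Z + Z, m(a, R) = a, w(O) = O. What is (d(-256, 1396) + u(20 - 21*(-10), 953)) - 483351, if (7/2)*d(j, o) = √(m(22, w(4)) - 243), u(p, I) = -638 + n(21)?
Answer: -483947 + 2*I*√221/7 ≈ -4.8395e+5 + 4.2475*I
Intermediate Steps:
n(Z) = 2*Z
u(p, I) = -596 (u(p, I) = -638 + 2*21 = -638 + 42 = -596)
d(j, o) = 2*I*√221/7 (d(j, o) = 2*√(22 - 243)/7 = 2*√(-221)/7 = 2*(I*√221)/7 = 2*I*√221/7)
(d(-256, 1396) + u(20 - 21*(-10), 953)) - 483351 = (2*I*√221/7 - 596) - 483351 = (-596 + 2*I*√221/7) - 483351 = -483947 + 2*I*√221/7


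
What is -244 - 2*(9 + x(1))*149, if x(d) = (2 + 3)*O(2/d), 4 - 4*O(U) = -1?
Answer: -9577/2 ≈ -4788.5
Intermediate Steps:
O(U) = 5/4 (O(U) = 1 - ¼*(-1) = 1 + ¼ = 5/4)
x(d) = 25/4 (x(d) = (2 + 3)*(5/4) = 5*(5/4) = 25/4)
-244 - 2*(9 + x(1))*149 = -244 - 2*(9 + 25/4)*149 = -244 - 2*61/4*149 = -244 - 61/2*149 = -244 - 9089/2 = -9577/2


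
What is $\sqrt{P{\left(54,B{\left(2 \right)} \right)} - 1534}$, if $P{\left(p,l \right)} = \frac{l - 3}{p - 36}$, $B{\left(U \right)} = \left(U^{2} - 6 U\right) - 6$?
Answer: $\frac{i \sqrt{55258}}{6} \approx 39.178 i$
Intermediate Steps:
$B{\left(U \right)} = -6 + U^{2} - 6 U$
$P{\left(p,l \right)} = \frac{-3 + l}{-36 + p}$
$\sqrt{P{\left(54,B{\left(2 \right)} \right)} - 1534} = \sqrt{\frac{-3 - \left(18 - 4\right)}{-36 + 54} - 1534} = \sqrt{\frac{-3 - 14}{18} - 1534} = \sqrt{\frac{1}{18} \left(-17\right) - 1534} = \sqrt{- \frac{17}{18} - 1534} = \sqrt{- \frac{27629}{18}} = \frac{i \sqrt{55258}}{6}$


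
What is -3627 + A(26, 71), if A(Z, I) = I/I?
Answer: -3626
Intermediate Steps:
A(Z, I) = 1
-3627 + A(26, 71) = -3627 + 1 = -3626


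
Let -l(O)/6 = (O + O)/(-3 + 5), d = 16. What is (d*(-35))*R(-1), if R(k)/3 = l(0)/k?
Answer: 0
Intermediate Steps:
l(O) = -6*O (l(O) = -6*(O + O)/(-3 + 5) = -6*2*O/2 = -6*O)
R(k) = 0 (R(k) = 3*((-6*0)/k) = 3*(0/k) = 3*0 = 0)
(d*(-35))*R(-1) = (16*(-35))*0 = -560*0 = 0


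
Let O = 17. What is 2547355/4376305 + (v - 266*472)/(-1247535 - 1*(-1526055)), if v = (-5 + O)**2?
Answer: 4016641429/30472211715 ≈ 0.13181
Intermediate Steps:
v = 144 (v = (-5 + 17)**2 = 12**2 = 144)
2547355/4376305 + (v - 266*472)/(-1247535 - 1*(-1526055)) = 2547355/4376305 + (144 - 266*472)/(-1247535 - 1*(-1526055)) = 2547355*(1/4376305) + (144 - 125552)/(-1247535 + 1526055) = 509471/875261 - 125408/278520 = 509471/875261 - 125408*1/278520 = 509471/875261 - 15676/34815 = 4016641429/30472211715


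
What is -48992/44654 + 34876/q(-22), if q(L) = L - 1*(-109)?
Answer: 776545300/1942449 ≈ 399.78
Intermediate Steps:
q(L) = 109 + L (q(L) = L + 109 = 109 + L)
-48992/44654 + 34876/q(-22) = -48992/44654 + 34876/(109 - 22) = -48992*1/44654 + 34876/87 = -24496/22327 + 34876*(1/87) = -24496/22327 + 34876/87 = 776545300/1942449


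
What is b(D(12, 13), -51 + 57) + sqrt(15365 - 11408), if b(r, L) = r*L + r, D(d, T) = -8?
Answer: -56 + sqrt(3957) ≈ 6.9047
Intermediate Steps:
b(r, L) = r + L*r (b(r, L) = L*r + r = r + L*r)
b(D(12, 13), -51 + 57) + sqrt(15365 - 11408) = -8*(1 + (-51 + 57)) + sqrt(15365 - 11408) = -8*(1 + 6) + sqrt(3957) = -8*7 + sqrt(3957) = -56 + sqrt(3957)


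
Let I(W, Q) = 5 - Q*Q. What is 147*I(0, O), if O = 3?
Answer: -588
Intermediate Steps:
I(W, Q) = 5 - Q**2
147*I(0, O) = 147*(5 - 1*3**2) = 147*(5 - 1*9) = 147*(5 - 9) = 147*(-4) = -588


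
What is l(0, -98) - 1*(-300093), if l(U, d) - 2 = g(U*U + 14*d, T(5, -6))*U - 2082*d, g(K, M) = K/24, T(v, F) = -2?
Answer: 504131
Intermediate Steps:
g(K, M) = K/24 (g(K, M) = K*(1/24) = K/24)
l(U, d) = 2 - 2082*d + U*(U**2/24 + 7*d/12) (l(U, d) = 2 + (((U*U + 14*d)/24)*U - 2082*d) = 2 + (((U**2 + 14*d)/24)*U - 2082*d) = 2 + ((U**2/24 + 7*d/12)*U - 2082*d) = 2 + (U*(U**2/24 + 7*d/12) - 2082*d) = 2 + (-2082*d + U*(U**2/24 + 7*d/12)) = 2 - 2082*d + U*(U**2/24 + 7*d/12))
l(0, -98) - 1*(-300093) = (2 - 2082*(-98) + (1/24)*0*(0**2 + 14*(-98))) - 1*(-300093) = (2 + 204036 + (1/24)*0*(0 - 1372)) + 300093 = (2 + 204036 + (1/24)*0*(-1372)) + 300093 = (2 + 204036 + 0) + 300093 = 204038 + 300093 = 504131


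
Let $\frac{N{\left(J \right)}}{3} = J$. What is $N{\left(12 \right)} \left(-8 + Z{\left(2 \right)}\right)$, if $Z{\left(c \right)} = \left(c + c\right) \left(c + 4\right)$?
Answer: $576$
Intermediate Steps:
$N{\left(J \right)} = 3 J$
$Z{\left(c \right)} = 2 c \left(4 + c\right)$
$N{\left(12 \right)} \left(-8 + Z{\left(2 \right)}\right) = 3 \cdot 12 \left(-8 + 2 \cdot 2 \left(4 + 2\right)\right) = 36 \left(-8 + 2 \cdot 2 \cdot 6\right) = 36 \left(-8 + 24\right) = 36 \cdot 16 = 576$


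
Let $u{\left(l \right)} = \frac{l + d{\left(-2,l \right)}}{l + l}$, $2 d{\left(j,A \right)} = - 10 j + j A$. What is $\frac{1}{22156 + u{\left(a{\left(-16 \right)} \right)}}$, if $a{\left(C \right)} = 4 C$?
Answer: $\frac{64}{1417979} \approx 4.5135 \cdot 10^{-5}$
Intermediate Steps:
$d{\left(j,A \right)} = - 5 j + \frac{A j}{2}$ ($d{\left(j,A \right)} = \frac{- 10 j + j A}{2} = \frac{- 10 j + A j}{2} = - 5 j + \frac{A j}{2}$)
$u{\left(l \right)} = \frac{5}{l}$ ($u{\left(l \right)} = \frac{l + \frac{1}{2} \left(-2\right) \left(-10 + l\right)}{l + l} = \frac{l - \left(-10 + l\right)}{2 l} = 10 \frac{1}{2 l} = \frac{5}{l}$)
$\frac{1}{22156 + u{\left(a{\left(-16 \right)} \right)}} = \frac{1}{22156 + \frac{5}{4 \left(-16\right)}} = \frac{1}{22156 + \frac{5}{-64}} = \frac{1}{22156 + 5 \left(- \frac{1}{64}\right)} = \frac{1}{22156 - \frac{5}{64}} = \frac{1}{\frac{1417979}{64}} = \frac{64}{1417979}$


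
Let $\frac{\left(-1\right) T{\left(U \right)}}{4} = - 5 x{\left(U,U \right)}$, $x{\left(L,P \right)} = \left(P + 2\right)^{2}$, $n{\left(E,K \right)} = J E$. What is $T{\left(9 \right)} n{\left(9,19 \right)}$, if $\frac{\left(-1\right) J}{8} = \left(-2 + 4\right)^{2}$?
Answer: $-696960$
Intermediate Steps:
$J = -32$ ($J = - 8 \left(-2 + 4\right)^{2} = - 8 \cdot 2^{2} = \left(-8\right) 4 = -32$)
$n{\left(E,K \right)} = - 32 E$
$x{\left(L,P \right)} = \left(2 + P\right)^{2}$
$T{\left(U \right)} = 20 \left(2 + U\right)^{2}$ ($T{\left(U \right)} = - 4 \left(- 5 \left(2 + U\right)^{2}\right) = 20 \left(2 + U\right)^{2}$)
$T{\left(9 \right)} n{\left(9,19 \right)} = 20 \left(2 + 9\right)^{2} \left(\left(-32\right) 9\right) = 20 \cdot 11^{2} \left(-288\right) = 20 \cdot 121 \left(-288\right) = 2420 \left(-288\right) = -696960$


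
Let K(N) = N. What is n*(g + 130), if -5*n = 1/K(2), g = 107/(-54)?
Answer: -6913/540 ≈ -12.802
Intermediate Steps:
g = -107/54 (g = 107*(-1/54) = -107/54 ≈ -1.9815)
n = -⅒ (n = -⅕/2 = -⅕*½ = -⅒ ≈ -0.10000)
n*(g + 130) = -(-107/54 + 130)/10 = -⅒*6913/54 = -6913/540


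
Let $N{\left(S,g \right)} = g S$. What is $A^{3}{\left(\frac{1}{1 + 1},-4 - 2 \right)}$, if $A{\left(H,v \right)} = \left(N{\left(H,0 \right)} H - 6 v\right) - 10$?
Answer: $17576$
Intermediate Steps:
$N{\left(S,g \right)} = S g$
$A{\left(H,v \right)} = -10 - 6 v$ ($A{\left(H,v \right)} = \left(H 0 H - 6 v\right) - 10 = \left(0 H - 6 v\right) - 10 = \left(0 - 6 v\right) - 10 = - 6 v - 10 = -10 - 6 v$)
$A^{3}{\left(\frac{1}{1 + 1},-4 - 2 \right)} = \left(-10 - 6 \left(-4 - 2\right)\right)^{3} = \left(-10 - -36\right)^{3} = \left(-10 + 36\right)^{3} = 26^{3} = 17576$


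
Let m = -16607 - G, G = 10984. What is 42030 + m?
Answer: 14439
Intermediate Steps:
m = -27591 (m = -16607 - 1*10984 = -16607 - 10984 = -27591)
42030 + m = 42030 - 27591 = 14439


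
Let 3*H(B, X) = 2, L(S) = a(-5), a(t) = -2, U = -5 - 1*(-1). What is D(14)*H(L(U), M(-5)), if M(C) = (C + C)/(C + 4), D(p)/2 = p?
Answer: 56/3 ≈ 18.667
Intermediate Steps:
D(p) = 2*p
U = -4 (U = -5 + 1 = -4)
L(S) = -2
M(C) = 2*C/(4 + C) (M(C) = (2*C)/(4 + C) = 2*C/(4 + C))
H(B, X) = ⅔ (H(B, X) = (⅓)*2 = ⅔)
D(14)*H(L(U), M(-5)) = (2*14)*(⅔) = 28*(⅔) = 56/3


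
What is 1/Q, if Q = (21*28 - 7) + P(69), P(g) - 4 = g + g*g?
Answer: 1/5415 ≈ 0.00018467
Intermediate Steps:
P(g) = 4 + g + g**2 (P(g) = 4 + (g + g*g) = 4 + (g + g**2) = 4 + g + g**2)
Q = 5415 (Q = (21*28 - 7) + (4 + 69 + 69**2) = (588 - 7) + (4 + 69 + 4761) = 581 + 4834 = 5415)
1/Q = 1/5415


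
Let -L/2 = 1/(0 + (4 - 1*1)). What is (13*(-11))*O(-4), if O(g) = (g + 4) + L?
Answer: 286/3 ≈ 95.333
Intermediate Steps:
L = -⅔ (L = -2/(0 + (4 - 1*1)) = -2/(0 + (4 - 1)) = -2/(0 + 3) = -2/3 = -2*⅓ = -⅔ ≈ -0.66667)
O(g) = 10/3 + g (O(g) = (g + 4) - ⅔ = (4 + g) - ⅔ = 10/3 + g)
(13*(-11))*O(-4) = (13*(-11))*(10/3 - 4) = -143*(-⅔) = 286/3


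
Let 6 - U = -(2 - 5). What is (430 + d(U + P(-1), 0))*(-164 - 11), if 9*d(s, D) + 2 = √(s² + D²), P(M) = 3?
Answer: -677950/9 ≈ -75328.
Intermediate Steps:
U = 3 (U = 6 - (-1)*(2 - 5) = 6 - (-1)*(-3) = 6 - 1*3 = 6 - 3 = 3)
d(s, D) = -2/9 + √(D² + s²)/9 (d(s, D) = -2/9 + √(s² + D²)/9 = -2/9 + √(D² + s²)/9)
(430 + d(U + P(-1), 0))*(-164 - 11) = (430 + (-2/9 + √(0² + (3 + 3)²)/9))*(-164 - 11) = (430 + (-2/9 + √(0 + 6²)/9))*(-175) = (430 + (-2/9 + √(0 + 36)/9))*(-175) = (430 + (-2/9 + √36/9))*(-175) = (430 + (-2/9 + (⅑)*6))*(-175) = (430 + (-2/9 + ⅔))*(-175) = (430 + 4/9)*(-175) = (3874/9)*(-175) = -677950/9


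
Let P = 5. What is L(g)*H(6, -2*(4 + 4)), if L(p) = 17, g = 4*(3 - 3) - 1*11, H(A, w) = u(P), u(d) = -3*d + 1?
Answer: -238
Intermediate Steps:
u(d) = 1 - 3*d
H(A, w) = -14 (H(A, w) = 1 - 3*5 = 1 - 15 = -14)
g = -11 (g = 4*0 - 11 = 0 - 11 = -11)
L(g)*H(6, -2*(4 + 4)) = 17*(-14) = -238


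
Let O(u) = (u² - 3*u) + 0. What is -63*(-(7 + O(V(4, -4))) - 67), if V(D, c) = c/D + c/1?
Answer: 7182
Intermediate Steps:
V(D, c) = c + c/D (V(D, c) = c/D + c*1 = c/D + c = c + c/D)
O(u) = u² - 3*u
-63*(-(7 + O(V(4, -4))) - 67) = -63*(-(7 + (-4 - 4/4)*(-3 + (-4 - 4/4))) - 67) = -63*(-(7 + (-4 - 4*¼)*(-3 + (-4 - 4*¼))) - 67) = -63*(-(7 + (-4 - 1)*(-3 + (-4 - 1))) - 67) = -63*(-(7 - 5*(-3 - 5)) - 67) = -63*(-(7 - 5*(-8)) - 67) = -63*(-(7 + 40) - 67) = -63*(-1*47 - 67) = -63*(-47 - 67) = -63*(-114) = 7182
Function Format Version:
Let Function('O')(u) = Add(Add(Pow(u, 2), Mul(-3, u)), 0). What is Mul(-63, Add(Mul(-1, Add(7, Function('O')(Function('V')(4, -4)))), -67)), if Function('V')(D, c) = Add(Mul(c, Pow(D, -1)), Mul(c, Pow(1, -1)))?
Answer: 7182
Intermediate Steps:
Function('V')(D, c) = Add(c, Mul(c, Pow(D, -1))) (Function('V')(D, c) = Add(Mul(c, Pow(D, -1)), Mul(c, 1)) = Add(Mul(c, Pow(D, -1)), c) = Add(c, Mul(c, Pow(D, -1))))
Function('O')(u) = Add(Pow(u, 2), Mul(-3, u))
Mul(-63, Add(Mul(-1, Add(7, Function('O')(Function('V')(4, -4)))), -67)) = Mul(-63, Add(Mul(-1, Add(7, Mul(Add(-4, Mul(-4, Pow(4, -1))), Add(-3, Add(-4, Mul(-4, Pow(4, -1))))))), -67)) = Mul(-63, Add(Mul(-1, Add(7, Mul(Add(-4, Mul(-4, Rational(1, 4))), Add(-3, Add(-4, Mul(-4, Rational(1, 4))))))), -67)) = Mul(-63, Add(Mul(-1, Add(7, Mul(Add(-4, -1), Add(-3, Add(-4, -1))))), -67)) = Mul(-63, Add(Mul(-1, Add(7, Mul(-5, Add(-3, -5)))), -67)) = Mul(-63, Add(Mul(-1, Add(7, Mul(-5, -8))), -67)) = Mul(-63, Add(Mul(-1, Add(7, 40)), -67)) = Mul(-63, Add(Mul(-1, 47), -67)) = Mul(-63, Add(-47, -67)) = Mul(-63, -114) = 7182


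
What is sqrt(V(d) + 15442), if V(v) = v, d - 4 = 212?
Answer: sqrt(15658) ≈ 125.13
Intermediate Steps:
d = 216 (d = 4 + 212 = 216)
sqrt(V(d) + 15442) = sqrt(216 + 15442) = sqrt(15658)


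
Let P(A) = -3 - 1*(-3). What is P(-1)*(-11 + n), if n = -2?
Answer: 0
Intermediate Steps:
P(A) = 0 (P(A) = -3 + 3 = 0)
P(-1)*(-11 + n) = 0*(-11 - 2) = 0*(-13) = 0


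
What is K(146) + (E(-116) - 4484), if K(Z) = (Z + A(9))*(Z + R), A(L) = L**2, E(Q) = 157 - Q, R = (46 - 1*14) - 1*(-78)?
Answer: 53901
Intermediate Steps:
R = 110 (R = (46 - 14) + 78 = 32 + 78 = 110)
K(Z) = (81 + Z)*(110 + Z) (K(Z) = (Z + 9**2)*(Z + 110) = (Z + 81)*(110 + Z) = (81 + Z)*(110 + Z))
K(146) + (E(-116) - 4484) = (8910 + 146**2 + 191*146) + ((157 - 1*(-116)) - 4484) = (8910 + 21316 + 27886) + ((157 + 116) - 4484) = 58112 + (273 - 4484) = 58112 - 4211 = 53901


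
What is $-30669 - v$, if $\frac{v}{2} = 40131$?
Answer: $-110931$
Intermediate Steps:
$v = 80262$ ($v = 2 \cdot 40131 = 80262$)
$-30669 - v = -30669 - 80262 = -110931$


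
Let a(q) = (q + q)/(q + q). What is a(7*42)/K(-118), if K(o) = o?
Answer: -1/118 ≈ -0.0084746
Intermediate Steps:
a(q) = 1 (a(q) = (2*q)/((2*q)) = (2*q)*(1/(2*q)) = 1)
a(7*42)/K(-118) = 1/(-118) = 1*(-1/118) = -1/118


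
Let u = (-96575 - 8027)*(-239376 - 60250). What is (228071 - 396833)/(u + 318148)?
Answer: -84381/15670898500 ≈ -5.3846e-6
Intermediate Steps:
u = 31341478852 (u = -104602*(-299626) = 31341478852)
(228071 - 396833)/(u + 318148) = (228071 - 396833)/(31341478852 + 318148) = -168762/31341797000 = -168762*1/31341797000 = -84381/15670898500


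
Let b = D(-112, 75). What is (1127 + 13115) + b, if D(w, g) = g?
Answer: 14317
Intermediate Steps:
b = 75
(1127 + 13115) + b = (1127 + 13115) + 75 = 14242 + 75 = 14317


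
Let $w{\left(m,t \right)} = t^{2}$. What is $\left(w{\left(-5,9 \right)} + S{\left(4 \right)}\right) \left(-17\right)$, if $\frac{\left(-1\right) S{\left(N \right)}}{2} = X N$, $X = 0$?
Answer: $-1377$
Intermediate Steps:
$S{\left(N \right)} = 0$ ($S{\left(N \right)} = - 2 \cdot 0 N = \left(-2\right) 0 = 0$)
$\left(w{\left(-5,9 \right)} + S{\left(4 \right)}\right) \left(-17\right) = \left(9^{2} + 0\right) \left(-17\right) = \left(81 + 0\right) \left(-17\right) = 81 \left(-17\right) = -1377$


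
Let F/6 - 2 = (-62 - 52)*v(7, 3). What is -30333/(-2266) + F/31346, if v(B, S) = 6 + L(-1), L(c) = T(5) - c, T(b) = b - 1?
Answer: 466898013/35515018 ≈ 13.146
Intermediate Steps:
T(b) = -1 + b
L(c) = 4 - c (L(c) = (-1 + 5) - c = 4 - c)
v(B, S) = 11 (v(B, S) = 6 + (4 - 1*(-1)) = 6 + (4 + 1) = 6 + 5 = 11)
F = -7512 (F = 12 + 6*((-62 - 52)*11) = 12 + 6*(-114*11) = 12 + 6*(-1254) = 12 - 7524 = -7512)
-30333/(-2266) + F/31346 = -30333/(-2266) - 7512/31346 = -30333*(-1/2266) - 7512*1/31346 = 30333/2266 - 3756/15673 = 466898013/35515018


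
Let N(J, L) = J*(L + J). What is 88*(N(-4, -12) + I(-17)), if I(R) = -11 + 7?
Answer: 5280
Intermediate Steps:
I(R) = -4
N(J, L) = J*(J + L)
88*(N(-4, -12) + I(-17)) = 88*(-4*(-4 - 12) - 4) = 88*(-4*(-16) - 4) = 88*(64 - 4) = 88*60 = 5280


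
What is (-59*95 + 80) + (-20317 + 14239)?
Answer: -11603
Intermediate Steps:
(-59*95 + 80) + (-20317 + 14239) = (-5605 + 80) - 6078 = -5525 - 6078 = -11603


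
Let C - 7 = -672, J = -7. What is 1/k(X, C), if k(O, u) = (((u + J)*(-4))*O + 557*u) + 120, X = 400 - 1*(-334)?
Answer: 1/1602707 ≈ 6.2394e-7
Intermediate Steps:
C = -665 (C = 7 - 672 = -665)
X = 734 (X = 400 + 334 = 734)
k(O, u) = 120 + 557*u + O*(28 - 4*u) (k(O, u) = (((u - 7)*(-4))*O + 557*u) + 120 = (((-7 + u)*(-4))*O + 557*u) + 120 = ((28 - 4*u)*O + 557*u) + 120 = (O*(28 - 4*u) + 557*u) + 120 = (557*u + O*(28 - 4*u)) + 120 = 120 + 557*u + O*(28 - 4*u))
1/k(X, C) = 1/(120 + 28*734 + 557*(-665) - 4*734*(-665)) = 1/(120 + 20552 - 370405 + 1952440) = 1/1602707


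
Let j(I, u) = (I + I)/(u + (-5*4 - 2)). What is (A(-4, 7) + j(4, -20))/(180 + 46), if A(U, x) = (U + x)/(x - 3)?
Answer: 47/18984 ≈ 0.0024758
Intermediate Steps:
A(U, x) = (U + x)/(-3 + x)
j(I, u) = 2*I/(-22 + u) (j(I, u) = (2*I)/(u + (-20 - 2)) = (2*I)/(u - 22) = (2*I)/(-22 + u) = 2*I/(-22 + u))
(A(-4, 7) + j(4, -20))/(180 + 46) = ((-4 + 7)/(-3 + 7) + 2*4/(-22 - 20))/(180 + 46) = (3/4 + 2*4/(-42))/226 = ((¼)*3 + 2*4*(-1/42))*(1/226) = (¾ - 4/21)*(1/226) = (47/84)*(1/226) = 47/18984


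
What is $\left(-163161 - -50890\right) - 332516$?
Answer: $-444787$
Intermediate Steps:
$\left(-163161 - -50890\right) - 332516 = \left(-163161 + 50890\right) - 332516 = -112271 - 332516 = -444787$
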